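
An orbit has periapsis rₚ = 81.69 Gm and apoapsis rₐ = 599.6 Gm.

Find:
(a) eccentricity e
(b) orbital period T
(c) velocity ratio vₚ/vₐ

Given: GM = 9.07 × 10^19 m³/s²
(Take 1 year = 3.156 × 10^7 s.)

Convert to SI: rₚ = 81.69 Gm = 8.169e+10 m; rₐ = 599.6 Gm = 5.996e+11 m.
(a) e = (rₐ − rₚ)/(rₐ + rₚ) = (5.996e+11 − 8.169e+10)/(5.996e+11 + 8.169e+10) ≈ 0.7602
(b) With a = (rₚ + rₐ)/2 = 3.40645e+11 m, T = 2π √(a³/GM) = 2π √((3.40645e+11)³/9.07e+19) s ≈ 1.312e+08 s
(c) Conservation of angular momentum (rₚvₚ = rₐvₐ) gives vₚ/vₐ = rₐ/rₚ = 5.996e+11/8.169e+10 ≈ 7.34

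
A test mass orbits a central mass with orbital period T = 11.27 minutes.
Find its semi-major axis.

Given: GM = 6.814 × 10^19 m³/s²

Convert to SI: T = 11.27 minutes = 676.2 s.
Invert Kepler's third law: a = (GM · T² / (4π²))^(1/3).
Substituting T = 676.2 s and GM = 6.814e+19 m³/s²:
a = (6.814e+19 · (676.2)² / (4π²))^(1/3) m
a ≈ 9.241e+07 m = 92.41 Mm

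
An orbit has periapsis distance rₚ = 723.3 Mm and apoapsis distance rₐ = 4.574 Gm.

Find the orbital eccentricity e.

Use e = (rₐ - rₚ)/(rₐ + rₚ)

Convert to SI: rₚ = 723.3 Mm = 7.233e+08 m; rₐ = 4.574 Gm = 4.574e+09 m.
e = (rₐ − rₚ) / (rₐ + rₚ).
e = (4.574e+09 − 7.233e+08) / (4.574e+09 + 7.233e+08) = 3.8507e+09 / 5.2973e+09 ≈ 0.7269.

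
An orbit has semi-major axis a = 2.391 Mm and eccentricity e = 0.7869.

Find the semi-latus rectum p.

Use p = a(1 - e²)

Convert to SI: a = 2.391 Mm = 2.391e+06 m.
p = a (1 − e²).
p = 2.391e+06 · (1 − (0.7869)²) = 2.391e+06 · 0.380788 ≈ 9.105e+05 m = 910.5 km.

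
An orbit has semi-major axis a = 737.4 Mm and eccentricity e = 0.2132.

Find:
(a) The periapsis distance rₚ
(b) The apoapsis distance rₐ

Convert to SI: a = 737.4 Mm = 7.374e+08 m.
(a) rₚ = a(1 − e) = 7.374e+08 · (1 − 0.2132) = 7.374e+08 · 0.7868 ≈ 5.802e+08 m = 580.2 Mm.
(b) rₐ = a(1 + e) = 7.374e+08 · (1 + 0.2132) = 7.374e+08 · 1.2132 ≈ 8.946e+08 m = 894.6 Mm.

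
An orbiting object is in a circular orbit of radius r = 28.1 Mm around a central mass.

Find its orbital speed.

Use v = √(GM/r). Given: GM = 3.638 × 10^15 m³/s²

Convert to SI: r = 28.1 Mm = 2.81e+07 m.
For a circular orbit, gravity supplies the centripetal force, so v = √(GM / r).
v = √(3.638e+15 / 2.81e+07) m/s ≈ 1.138e+04 m/s = 11.38 km/s.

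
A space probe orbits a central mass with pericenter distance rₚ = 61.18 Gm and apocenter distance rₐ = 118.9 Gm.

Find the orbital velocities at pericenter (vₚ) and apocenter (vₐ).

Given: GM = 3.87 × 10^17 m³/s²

Convert to SI: rₚ = 61.18 Gm = 6.118e+10 m; rₐ = 118.9 Gm = 1.189e+11 m.
Use the vis-viva equation v² = GM(2/r − 1/a) with a = (rₚ + rₐ)/2 = (6.118e+10 + 1.189e+11)/2 = 9.004e+10 m.
vₚ = √(GM · (2/rₚ − 1/a)) = √(3.87e+17 · (2/6.118e+10 − 1/9.004e+10)) m/s ≈ 2890 m/s = 2.89 km/s.
vₐ = √(GM · (2/rₐ − 1/a)) = √(3.87e+17 · (2/1.189e+11 − 1/9.004e+10)) m/s ≈ 1487 m/s = 1.487 km/s.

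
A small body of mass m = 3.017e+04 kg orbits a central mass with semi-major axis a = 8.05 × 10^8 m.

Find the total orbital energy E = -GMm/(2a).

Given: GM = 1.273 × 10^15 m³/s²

E = −GMm / (2a).
E = −1.273e+15 · 3.017e+04 / (2 · 8.05e+08) J ≈ -2.385e+10 J = -23.85 GJ.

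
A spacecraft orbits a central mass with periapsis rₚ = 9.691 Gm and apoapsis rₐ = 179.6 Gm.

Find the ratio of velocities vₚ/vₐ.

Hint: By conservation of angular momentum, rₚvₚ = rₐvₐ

Convert to SI: rₚ = 9.691 Gm = 9.691e+09 m; rₐ = 179.6 Gm = 1.796e+11 m.
Conservation of angular momentum gives rₚvₚ = rₐvₐ, so vₚ/vₐ = rₐ/rₚ.
vₚ/vₐ = 1.796e+11 / 9.691e+09 ≈ 18.53.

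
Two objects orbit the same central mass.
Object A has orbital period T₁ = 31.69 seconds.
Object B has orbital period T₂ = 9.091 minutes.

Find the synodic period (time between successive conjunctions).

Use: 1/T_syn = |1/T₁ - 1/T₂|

Convert to SI: T₂ = 9.091 minutes = 545.46 s.
T_syn = |T₁ · T₂ / (T₁ − T₂)|.
T_syn = |31.69 · 545.46 / (31.69 − 545.46)| s ≈ 33.64 s = 33.64 seconds.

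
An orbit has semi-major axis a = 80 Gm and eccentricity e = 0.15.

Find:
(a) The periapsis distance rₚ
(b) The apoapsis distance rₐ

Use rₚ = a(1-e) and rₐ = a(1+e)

Convert to SI: a = 80 Gm = 8e+10 m.
(a) rₚ = a(1 − e) = 8e+10 · (1 − 0.15) = 8e+10 · 0.85 ≈ 6.8e+10 m = 68 Gm.
(b) rₐ = a(1 + e) = 8e+10 · (1 + 0.15) = 8e+10 · 1.15 ≈ 9.2e+10 m = 92 Gm.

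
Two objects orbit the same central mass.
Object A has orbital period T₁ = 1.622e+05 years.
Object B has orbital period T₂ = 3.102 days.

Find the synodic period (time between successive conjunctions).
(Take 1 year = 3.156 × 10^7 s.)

Convert to SI: T₁ = 1.622e+05 years = 5.11903e+12 s; T₂ = 3.102 days = 268013 s.
T_syn = |T₁ · T₂ / (T₁ − T₂)|.
T_syn = |5.11903e+12 · 268013 / (5.11903e+12 − 268013)| s ≈ 2.68e+05 s = 3.102 days.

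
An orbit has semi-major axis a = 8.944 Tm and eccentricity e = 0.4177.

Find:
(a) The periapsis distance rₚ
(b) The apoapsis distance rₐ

Convert to SI: a = 8.944 Tm = 8.944e+12 m.
(a) rₚ = a(1 − e) = 8.944e+12 · (1 − 0.4177) = 8.944e+12 · 0.5823 ≈ 5.208e+12 m = 5.208 Tm.
(b) rₐ = a(1 + e) = 8.944e+12 · (1 + 0.4177) = 8.944e+12 · 1.4177 ≈ 1.268e+13 m = 12.68 Tm.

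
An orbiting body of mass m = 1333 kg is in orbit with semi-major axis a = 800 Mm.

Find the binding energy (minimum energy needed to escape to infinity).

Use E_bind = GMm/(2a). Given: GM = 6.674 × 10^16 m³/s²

Convert to SI: a = 800 Mm = 8e+08 m.
Total orbital energy is E = −GMm/(2a); binding energy is E_bind = −E = GMm/(2a).
E_bind = 6.674e+16 · 1333 / (2 · 8e+08) J ≈ 5.56e+10 J = 55.6 GJ.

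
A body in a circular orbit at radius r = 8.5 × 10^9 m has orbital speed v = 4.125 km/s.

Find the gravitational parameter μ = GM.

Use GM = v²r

Convert to SI: v = 4.125 km/s = 4125 m/s.
For a circular orbit v² = GM/r, so GM = v² · r.
GM = (4125)² · 8.5e+09 m³/s² ≈ 1.446e+17 m³/s² = 1.446 × 10^17 m³/s².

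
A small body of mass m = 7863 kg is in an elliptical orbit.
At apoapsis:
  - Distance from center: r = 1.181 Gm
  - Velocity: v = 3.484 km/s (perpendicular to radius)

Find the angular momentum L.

Convert to SI: r = 1.181 Gm = 1.181e+09 m; v = 3.484 km/s = 3484 m/s.
Since v is perpendicular to r, L = m · v · r.
L = 7863 · 3484 · 1.181e+09 kg·m²/s ≈ 3.235e+16 kg·m²/s.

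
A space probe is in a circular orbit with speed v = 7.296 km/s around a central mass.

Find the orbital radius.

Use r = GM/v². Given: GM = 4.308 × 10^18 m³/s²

Convert to SI: v = 7.296 km/s = 7296 m/s.
For a circular orbit, v² = GM / r, so r = GM / v².
r = 4.308e+18 / (7296)² m ≈ 8.093e+10 m = 80.93 Gm.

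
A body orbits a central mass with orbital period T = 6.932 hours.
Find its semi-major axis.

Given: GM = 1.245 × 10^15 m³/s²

Convert to SI: T = 6.932 hours = 24955.2 s.
Invert Kepler's third law: a = (GM · T² / (4π²))^(1/3).
Substituting T = 24955.2 s and GM = 1.245e+15 m³/s²:
a = (1.245e+15 · (24955.2)² / (4π²))^(1/3) m
a ≈ 2.698e+07 m = 26.98 Mm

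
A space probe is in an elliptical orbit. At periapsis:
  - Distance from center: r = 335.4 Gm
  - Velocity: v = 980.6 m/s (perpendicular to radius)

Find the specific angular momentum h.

Convert to SI: r = 335.4 Gm = 3.354e+11 m.
With v perpendicular to r, h = r · v.
h = 3.354e+11 · 980.6 m²/s ≈ 3.289e+14 m²/s.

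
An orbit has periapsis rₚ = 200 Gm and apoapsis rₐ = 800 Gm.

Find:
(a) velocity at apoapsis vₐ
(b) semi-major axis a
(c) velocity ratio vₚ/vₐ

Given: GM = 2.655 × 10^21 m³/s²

Convert to SI: rₚ = 200 Gm = 2e+11 m; rₐ = 800 Gm = 8e+11 m.
(a) With a = (rₚ + rₐ)/2 = 5e+11 m, vₐ = √(GM (2/rₐ − 1/a)) = √(2.655e+21 · (2/8e+11 − 1/5e+11)) m/s ≈ 3.643e+04 m/s
(b) a = (rₚ + rₐ)/2 = (2e+11 + 8e+11)/2 ≈ 5e+11 m
(c) Conservation of angular momentum (rₚvₚ = rₐvₐ) gives vₚ/vₐ = rₐ/rₚ = 8e+11/2e+11 ≈ 4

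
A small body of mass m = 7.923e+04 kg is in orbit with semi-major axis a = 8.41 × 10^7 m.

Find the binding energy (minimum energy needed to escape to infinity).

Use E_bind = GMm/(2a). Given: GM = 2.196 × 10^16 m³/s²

Total orbital energy is E = −GMm/(2a); binding energy is E_bind = −E = GMm/(2a).
E_bind = 2.196e+16 · 7.923e+04 / (2 · 8.41e+07) J ≈ 1.034e+13 J = 10.34 TJ.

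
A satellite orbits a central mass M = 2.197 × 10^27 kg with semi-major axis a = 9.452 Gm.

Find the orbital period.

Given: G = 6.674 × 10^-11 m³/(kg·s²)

Convert to SI: a = 9.452 Gm = 9.452e+09 m.
GM = G · M = 6.674e-11 · 2.197e+27 = 1.46628e+17 m³/s².
Kepler's third law: T = 2π √(a³ / GM).
Substituting a = 9.452e+09 m and GM = 1.46628e+17 m³/s²:
T = 2π √((9.452e+09)³ / 1.46628e+17) s
T ≈ 1.508e+07 s = 174.5 days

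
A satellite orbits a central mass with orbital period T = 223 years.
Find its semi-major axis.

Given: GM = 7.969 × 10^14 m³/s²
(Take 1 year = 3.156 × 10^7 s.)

Convert to SI: T = 223 years = 7.03788e+09 s.
Invert Kepler's third law: a = (GM · T² / (4π²))^(1/3).
Substituting T = 7.03788e+09 s and GM = 7.969e+14 m³/s²:
a = (7.969e+14 · (7.03788e+09)² / (4π²))^(1/3) m
a ≈ 9.999e+10 m = 99.99 Gm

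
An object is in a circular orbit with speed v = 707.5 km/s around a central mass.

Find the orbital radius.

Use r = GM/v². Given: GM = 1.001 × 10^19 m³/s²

Convert to SI: v = 707.5 km/s = 707500 m/s.
For a circular orbit, v² = GM / r, so r = GM / v².
r = 1.001e+19 / (707500)² m ≈ 2e+07 m = 20 Mm.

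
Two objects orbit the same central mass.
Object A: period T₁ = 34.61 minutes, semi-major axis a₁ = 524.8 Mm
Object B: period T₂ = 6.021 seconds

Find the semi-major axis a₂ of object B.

Convert to SI: T₁ = 34.61 minutes = 2076.6 s; a₁ = 524.8 Mm = 5.248e+08 m.
Kepler's third law: (T₁/T₂)² = (a₁/a₂)³ ⇒ a₂ = a₁ · (T₂/T₁)^(2/3).
T₂/T₁ = 6.021 / 2076.6 = 0.00289945.
a₂ = 5.248e+08 · (0.00289945)^(2/3) m ≈ 1.067e+07 m = 10.67 Mm.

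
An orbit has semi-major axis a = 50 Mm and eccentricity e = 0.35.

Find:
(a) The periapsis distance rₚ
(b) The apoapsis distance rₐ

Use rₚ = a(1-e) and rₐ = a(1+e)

Convert to SI: a = 50 Mm = 5e+07 m.
(a) rₚ = a(1 − e) = 5e+07 · (1 − 0.35) = 5e+07 · 0.65 ≈ 3.25e+07 m = 32.5 Mm.
(b) rₐ = a(1 + e) = 5e+07 · (1 + 0.35) = 5e+07 · 1.35 ≈ 6.75e+07 m = 67.5 Mm.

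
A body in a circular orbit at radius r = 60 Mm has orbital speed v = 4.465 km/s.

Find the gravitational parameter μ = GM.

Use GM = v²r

Convert to SI: r = 60 Mm = 6e+07 m; v = 4.465 km/s = 4465 m/s.
For a circular orbit v² = GM/r, so GM = v² · r.
GM = (4465)² · 6e+07 m³/s² ≈ 1.196e+15 m³/s² = 1.196 × 10^15 m³/s².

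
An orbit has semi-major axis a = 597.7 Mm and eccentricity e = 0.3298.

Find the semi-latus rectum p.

Convert to SI: a = 597.7 Mm = 5.977e+08 m.
p = a (1 − e²).
p = 5.977e+08 · (1 − (0.3298)²) = 5.977e+08 · 0.891232 ≈ 5.327e+08 m = 532.7 Mm.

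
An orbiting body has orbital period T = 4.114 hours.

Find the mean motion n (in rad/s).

Convert to SI: T = 4.114 hours = 14810.4 s.
n = 2π / T.
n = 2π / 14810.4 s ≈ 0.0004242 rad/s.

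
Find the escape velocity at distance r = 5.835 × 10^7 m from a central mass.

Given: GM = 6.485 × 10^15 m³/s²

Escape velocity comes from setting total energy to zero: ½v² − GM/r = 0 ⇒ v_esc = √(2GM / r).
v_esc = √(2 · 6.485e+15 / 5.835e+07) m/s ≈ 1.491e+04 m/s = 14.91 km/s.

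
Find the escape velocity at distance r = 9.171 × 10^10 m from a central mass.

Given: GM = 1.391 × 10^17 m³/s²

Escape velocity comes from setting total energy to zero: ½v² − GM/r = 0 ⇒ v_esc = √(2GM / r).
v_esc = √(2 · 1.391e+17 / 9.171e+10) m/s ≈ 1742 m/s = 1.742 km/s.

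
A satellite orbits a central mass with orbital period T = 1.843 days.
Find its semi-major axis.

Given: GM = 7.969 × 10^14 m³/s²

Convert to SI: T = 1.843 days = 159235 s.
Invert Kepler's third law: a = (GM · T² / (4π²))^(1/3).
Substituting T = 159235 s and GM = 7.969e+14 m³/s²:
a = (7.969e+14 · (159235)² / (4π²))^(1/3) m
a ≈ 7.999e+07 m = 79.99 Mm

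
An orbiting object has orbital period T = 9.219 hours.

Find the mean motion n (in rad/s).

Convert to SI: T = 9.219 hours = 33188.4 s.
n = 2π / T.
n = 2π / 33188.4 s ≈ 0.0001893 rad/s.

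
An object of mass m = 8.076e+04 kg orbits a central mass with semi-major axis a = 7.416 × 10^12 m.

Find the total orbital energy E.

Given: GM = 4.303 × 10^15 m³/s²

E = −GMm / (2a).
E = −4.303e+15 · 8.076e+04 / (2 · 7.416e+12) J ≈ -2.343e+07 J = -23.43 MJ.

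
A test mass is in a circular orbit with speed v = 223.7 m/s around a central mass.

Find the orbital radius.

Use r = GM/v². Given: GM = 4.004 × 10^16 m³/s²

For a circular orbit, v² = GM / r, so r = GM / v².
r = 4.004e+16 / (223.7)² m ≈ 8.001e+11 m = 800.1 Gm.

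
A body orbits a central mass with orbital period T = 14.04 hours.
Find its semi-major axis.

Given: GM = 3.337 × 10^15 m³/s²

Convert to SI: T = 14.04 hours = 50544 s.
Invert Kepler's third law: a = (GM · T² / (4π²))^(1/3).
Substituting T = 50544 s and GM = 3.337e+15 m³/s²:
a = (3.337e+15 · (50544)² / (4π²))^(1/3) m
a ≈ 5.999e+07 m = 59.99 Mm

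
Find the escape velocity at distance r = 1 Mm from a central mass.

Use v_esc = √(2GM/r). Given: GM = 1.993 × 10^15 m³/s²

Convert to SI: r = 1 Mm = 1e+06 m.
Escape velocity comes from setting total energy to zero: ½v² − GM/r = 0 ⇒ v_esc = √(2GM / r).
v_esc = √(2 · 1.993e+15 / 1e+06) m/s ≈ 6.313e+04 m/s = 63.13 km/s.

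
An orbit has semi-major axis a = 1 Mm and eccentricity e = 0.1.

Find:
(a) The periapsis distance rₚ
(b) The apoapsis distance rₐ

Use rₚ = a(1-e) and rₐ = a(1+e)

Convert to SI: a = 1 Mm = 1e+06 m.
(a) rₚ = a(1 − e) = 1e+06 · (1 − 0.1) = 1e+06 · 0.9 ≈ 9e+05 m = 900 km.
(b) rₐ = a(1 + e) = 1e+06 · (1 + 0.1) = 1e+06 · 1.1 ≈ 1.1e+06 m = 1.1 Mm.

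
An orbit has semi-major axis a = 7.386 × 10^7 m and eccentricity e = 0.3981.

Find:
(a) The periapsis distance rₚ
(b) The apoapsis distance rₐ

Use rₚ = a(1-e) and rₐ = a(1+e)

(a) rₚ = a(1 − e) = 7.386e+07 · (1 − 0.3981) = 7.386e+07 · 0.6019 ≈ 4.446e+07 m = 4.446 × 10^7 m.
(b) rₐ = a(1 + e) = 7.386e+07 · (1 + 0.3981) = 7.386e+07 · 1.3981 ≈ 1.033e+08 m = 1.033 × 10^8 m.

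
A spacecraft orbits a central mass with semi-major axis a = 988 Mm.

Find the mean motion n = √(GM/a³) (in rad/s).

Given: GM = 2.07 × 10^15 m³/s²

Convert to SI: a = 988 Mm = 9.88e+08 m.
n = √(GM / a³).
n = √(2.07e+15 / (9.88e+08)³) rad/s ≈ 1.465e-06 rad/s.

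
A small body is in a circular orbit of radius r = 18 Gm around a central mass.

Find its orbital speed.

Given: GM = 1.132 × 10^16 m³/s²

Convert to SI: r = 18 Gm = 1.8e+10 m.
For a circular orbit, gravity supplies the centripetal force, so v = √(GM / r).
v = √(1.132e+16 / 1.8e+10) m/s ≈ 793 m/s = 793 m/s.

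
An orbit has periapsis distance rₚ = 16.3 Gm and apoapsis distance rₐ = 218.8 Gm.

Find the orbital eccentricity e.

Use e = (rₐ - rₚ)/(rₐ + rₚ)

Convert to SI: rₚ = 16.3 Gm = 1.63e+10 m; rₐ = 218.8 Gm = 2.188e+11 m.
e = (rₐ − rₚ) / (rₐ + rₚ).
e = (2.188e+11 − 1.63e+10) / (2.188e+11 + 1.63e+10) = 2.025e+11 / 2.351e+11 ≈ 0.8613.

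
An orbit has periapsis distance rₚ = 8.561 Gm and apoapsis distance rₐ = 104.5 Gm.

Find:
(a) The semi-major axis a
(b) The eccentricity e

Convert to SI: rₚ = 8.561 Gm = 8.561e+09 m; rₐ = 104.5 Gm = 1.045e+11 m.
(a) a = (rₚ + rₐ) / 2 = (8.561e+09 + 1.045e+11) / 2 ≈ 5.653e+10 m = 56.53 Gm.
(b) e = (rₐ − rₚ) / (rₐ + rₚ) = (1.045e+11 − 8.561e+09) / (1.045e+11 + 8.561e+09) ≈ 0.8486.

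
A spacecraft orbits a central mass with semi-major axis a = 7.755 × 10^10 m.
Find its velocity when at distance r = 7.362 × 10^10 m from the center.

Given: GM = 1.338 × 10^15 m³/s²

Vis-viva: v = √(GM · (2/r − 1/a)).
2/r − 1/a = 2/7.362e+10 − 1/7.755e+10 = 1.42716e-11 m⁻¹.
v = √(1.338e+15 · 1.42716e-11) m/s ≈ 138.2 m/s = 138.2 m/s.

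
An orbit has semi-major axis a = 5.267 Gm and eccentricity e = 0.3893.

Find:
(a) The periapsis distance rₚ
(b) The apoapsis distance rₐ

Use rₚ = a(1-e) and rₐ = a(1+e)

Convert to SI: a = 5.267 Gm = 5.267e+09 m.
(a) rₚ = a(1 − e) = 5.267e+09 · (1 − 0.3893) = 5.267e+09 · 0.6107 ≈ 3.217e+09 m = 3.217 Gm.
(b) rₐ = a(1 + e) = 5.267e+09 · (1 + 0.3893) = 5.267e+09 · 1.3893 ≈ 7.317e+09 m = 7.317 Gm.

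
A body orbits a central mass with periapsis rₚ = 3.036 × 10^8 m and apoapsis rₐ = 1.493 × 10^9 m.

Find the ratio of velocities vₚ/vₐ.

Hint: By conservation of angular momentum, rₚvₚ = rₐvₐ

Conservation of angular momentum gives rₚvₚ = rₐvₐ, so vₚ/vₐ = rₐ/rₚ.
vₚ/vₐ = 1.493e+09 / 3.036e+08 ≈ 4.918.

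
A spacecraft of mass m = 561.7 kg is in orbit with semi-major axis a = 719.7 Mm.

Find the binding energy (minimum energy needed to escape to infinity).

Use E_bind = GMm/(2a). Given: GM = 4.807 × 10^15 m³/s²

Convert to SI: a = 719.7 Mm = 7.197e+08 m.
Total orbital energy is E = −GMm/(2a); binding energy is E_bind = −E = GMm/(2a).
E_bind = 4.807e+15 · 561.7 / (2 · 7.197e+08) J ≈ 1.876e+09 J = 1.876 GJ.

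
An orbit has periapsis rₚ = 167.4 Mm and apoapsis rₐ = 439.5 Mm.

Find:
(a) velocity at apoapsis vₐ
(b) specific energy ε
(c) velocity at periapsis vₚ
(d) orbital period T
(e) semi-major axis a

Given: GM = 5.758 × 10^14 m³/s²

Convert to SI: rₚ = 167.4 Mm = 1.674e+08 m; rₐ = 439.5 Mm = 4.395e+08 m.
(a) With a = (rₚ + rₐ)/2 = 3.0345e+08 m, vₐ = √(GM (2/rₐ − 1/a)) = √(5.758e+14 · (2/4.395e+08 − 1/3.0345e+08)) m/s ≈ 850.1 m/s
(b) With a = (rₚ + rₐ)/2 = 3.0345e+08 m, ε = −GM/(2a) = −5.758e+14/(2 · 3.0345e+08) J/kg ≈ -9.488e+05 J/kg
(c) With a = (rₚ + rₐ)/2 = 3.0345e+08 m, vₚ = √(GM (2/rₚ − 1/a)) = √(5.758e+14 · (2/1.674e+08 − 1/3.0345e+08)) m/s ≈ 2232 m/s
(d) With a = (rₚ + rₐ)/2 = 3.0345e+08 m, T = 2π √(a³/GM) = 2π √((3.0345e+08)³/5.758e+14) s ≈ 1.384e+06 s
(e) a = (rₚ + rₐ)/2 = (1.674e+08 + 4.395e+08)/2 ≈ 3.034e+08 m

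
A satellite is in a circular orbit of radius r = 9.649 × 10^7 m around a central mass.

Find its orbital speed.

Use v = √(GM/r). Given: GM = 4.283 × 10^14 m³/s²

For a circular orbit, gravity supplies the centripetal force, so v = √(GM / r).
v = √(4.283e+14 / 9.649e+07) m/s ≈ 2107 m/s = 2.107 km/s.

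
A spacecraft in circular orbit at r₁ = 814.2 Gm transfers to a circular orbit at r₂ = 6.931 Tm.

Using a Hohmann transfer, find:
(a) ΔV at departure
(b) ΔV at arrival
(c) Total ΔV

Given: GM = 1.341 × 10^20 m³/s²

Convert to SI: r₁ = 814.2 Gm = 8.142e+11 m; r₂ = 6.931 Tm = 6.931e+12 m.
Transfer semi-major axis: a_t = (r₁ + r₂)/2 = (8.142e+11 + 6.931e+12)/2 = 3.8726e+12 m.
Circular speeds: v₁ = √(GM/r₁) = 12833.6 m/s, v₂ = √(GM/r₂) = 4398.62 m/s.
Transfer speeds (vis-viva v² = GM(2/r − 1/a_t)): v₁ᵗ = 17169 m/s, v₂ᵗ = 2016.88 m/s.
(a) ΔV₁ = |v₁ᵗ − v₁| ≈ 4335 m/s = 4.335 km/s.
(b) ΔV₂ = |v₂ − v₂ᵗ| ≈ 2382 m/s = 2.382 km/s.
(c) ΔV_total = ΔV₁ + ΔV₂ ≈ 6717 m/s = 6.717 km/s.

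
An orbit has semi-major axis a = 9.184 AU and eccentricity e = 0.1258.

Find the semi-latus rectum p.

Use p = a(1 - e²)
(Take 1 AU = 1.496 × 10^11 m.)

Convert to SI: a = 9.184 AU = 1.37393e+12 m.
p = a (1 − e²).
p = 1.37393e+12 · (1 − (0.1258)²) = 1.37393e+12 · 0.984174 ≈ 1.352e+12 m = 9.039 AU.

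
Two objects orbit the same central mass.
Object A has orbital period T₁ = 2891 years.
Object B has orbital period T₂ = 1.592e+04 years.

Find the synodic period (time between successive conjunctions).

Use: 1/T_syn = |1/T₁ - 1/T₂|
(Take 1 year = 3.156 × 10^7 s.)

Convert to SI: T₁ = 2891 years = 9.124e+10 s; T₂ = 1.592e+04 years = 5.02435e+11 s.
T_syn = |T₁ · T₂ / (T₁ − T₂)|.
T_syn = |9.124e+10 · 5.02435e+11 / (9.124e+10 − 5.02435e+11)| s ≈ 1.115e+11 s = 3532 years.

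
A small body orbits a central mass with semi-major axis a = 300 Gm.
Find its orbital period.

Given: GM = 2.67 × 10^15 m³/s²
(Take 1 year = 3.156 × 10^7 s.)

Convert to SI: a = 300 Gm = 3e+11 m.
Kepler's third law: T = 2π √(a³ / GM).
Substituting a = 3e+11 m and GM = 2.67e+15 m³/s²:
T = 2π √((3e+11)³ / 2.67e+15) s
T ≈ 1.998e+10 s = 633.1 years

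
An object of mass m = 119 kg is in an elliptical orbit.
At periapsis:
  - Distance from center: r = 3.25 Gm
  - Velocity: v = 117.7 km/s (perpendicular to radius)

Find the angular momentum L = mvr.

Convert to SI: r = 3.25 Gm = 3.25e+09 m; v = 117.7 km/s = 117700 m/s.
Since v is perpendicular to r, L = m · v · r.
L = 119 · 117700 · 3.25e+09 kg·m²/s ≈ 4.552e+16 kg·m²/s.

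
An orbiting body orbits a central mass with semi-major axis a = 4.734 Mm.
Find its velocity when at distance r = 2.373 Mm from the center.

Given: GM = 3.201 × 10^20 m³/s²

Convert to SI: a = 4.734 Mm = 4.734e+06 m; r = 2.373 Mm = 2.373e+06 m.
Vis-viva: v = √(GM · (2/r − 1/a)).
2/r − 1/a = 2/2.373e+06 − 1/4.734e+06 = 6.31577e-07 m⁻¹.
v = √(3.201e+20 · 6.31577e-07) m/s ≈ 1.422e+07 m/s = 1.422e+04 km/s.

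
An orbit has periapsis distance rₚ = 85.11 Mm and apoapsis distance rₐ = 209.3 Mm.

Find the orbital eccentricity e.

Convert to SI: rₚ = 85.11 Mm = 8.511e+07 m; rₐ = 209.3 Mm = 2.093e+08 m.
e = (rₐ − rₚ) / (rₐ + rₚ).
e = (2.093e+08 − 8.511e+07) / (2.093e+08 + 8.511e+07) = 1.2419e+08 / 2.9441e+08 ≈ 0.4218.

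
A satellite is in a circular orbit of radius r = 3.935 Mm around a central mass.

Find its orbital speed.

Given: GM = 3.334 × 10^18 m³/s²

Convert to SI: r = 3.935 Mm = 3.935e+06 m.
For a circular orbit, gravity supplies the centripetal force, so v = √(GM / r).
v = √(3.334e+18 / 3.935e+06) m/s ≈ 9.205e+05 m/s = 920.5 km/s.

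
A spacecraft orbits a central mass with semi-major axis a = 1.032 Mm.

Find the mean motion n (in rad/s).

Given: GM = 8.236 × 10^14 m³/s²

Convert to SI: a = 1.032 Mm = 1.032e+06 m.
n = √(GM / a³).
n = √(8.236e+14 / (1.032e+06)³) rad/s ≈ 0.02737 rad/s.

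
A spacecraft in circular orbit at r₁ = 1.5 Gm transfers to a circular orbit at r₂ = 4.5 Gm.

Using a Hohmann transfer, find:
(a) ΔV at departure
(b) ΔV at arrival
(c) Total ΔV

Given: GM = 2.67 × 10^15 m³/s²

Convert to SI: r₁ = 1.5 Gm = 1.5e+09 m; r₂ = 4.5 Gm = 4.5e+09 m.
Transfer semi-major axis: a_t = (r₁ + r₂)/2 = (1.5e+09 + 4.5e+09)/2 = 3e+09 m.
Circular speeds: v₁ = √(GM/r₁) = 1334.17 m/s, v₂ = √(GM/r₂) = 770.281 m/s.
Transfer speeds (vis-viva v² = GM(2/r − 1/a_t)): v₁ᵗ = 1634.01 m/s, v₂ᵗ = 544.671 m/s.
(a) ΔV₁ = |v₁ᵗ − v₁| ≈ 299.8 m/s = 299.8 m/s.
(b) ΔV₂ = |v₂ − v₂ᵗ| ≈ 225.6 m/s = 225.6 m/s.
(c) ΔV_total = ΔV₁ + ΔV₂ ≈ 525.5 m/s = 525.5 m/s.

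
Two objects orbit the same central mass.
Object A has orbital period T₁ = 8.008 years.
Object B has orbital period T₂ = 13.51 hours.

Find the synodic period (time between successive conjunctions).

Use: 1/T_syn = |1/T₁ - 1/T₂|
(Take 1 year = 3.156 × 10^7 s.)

Convert to SI: T₁ = 8.008 years = 2.52732e+08 s; T₂ = 13.51 hours = 48636 s.
T_syn = |T₁ · T₂ / (T₁ − T₂)|.
T_syn = |2.52732e+08 · 48636 / (2.52732e+08 − 48636)| s ≈ 4.865e+04 s = 13.51 hours.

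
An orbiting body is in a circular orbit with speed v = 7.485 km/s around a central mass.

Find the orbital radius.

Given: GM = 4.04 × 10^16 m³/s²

Convert to SI: v = 7.485 km/s = 7485 m/s.
For a circular orbit, v² = GM / r, so r = GM / v².
r = 4.04e+16 / (7485)² m ≈ 7.211e+08 m = 7.211 × 10^8 m.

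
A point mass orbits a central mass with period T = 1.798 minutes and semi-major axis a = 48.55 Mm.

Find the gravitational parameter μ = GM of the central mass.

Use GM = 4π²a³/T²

Convert to SI: T = 1.798 minutes = 107.88 s; a = 48.55 Mm = 4.855e+07 m.
GM = 4π² · a³ / T².
GM = 4π² · (4.855e+07)³ / (107.88)² m³/s² ≈ 3.882e+20 m³/s² = 3.882 × 10^20 m³/s².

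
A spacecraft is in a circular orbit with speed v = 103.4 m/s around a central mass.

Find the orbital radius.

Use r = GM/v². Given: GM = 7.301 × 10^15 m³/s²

For a circular orbit, v² = GM / r, so r = GM / v².
r = 7.301e+15 / (103.4)² m ≈ 6.829e+11 m = 6.829 × 10^11 m.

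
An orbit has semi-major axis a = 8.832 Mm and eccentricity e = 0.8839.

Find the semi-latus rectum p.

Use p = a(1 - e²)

Convert to SI: a = 8.832 Mm = 8.832e+06 m.
p = a (1 − e²).
p = 8.832e+06 · (1 − (0.8839)²) = 8.832e+06 · 0.218721 ≈ 1.932e+06 m = 1.932 Mm.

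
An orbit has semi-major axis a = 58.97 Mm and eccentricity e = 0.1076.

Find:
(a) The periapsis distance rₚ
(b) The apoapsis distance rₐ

Convert to SI: a = 58.97 Mm = 5.897e+07 m.
(a) rₚ = a(1 − e) = 5.897e+07 · (1 − 0.1076) = 5.897e+07 · 0.8924 ≈ 5.262e+07 m = 52.62 Mm.
(b) rₐ = a(1 + e) = 5.897e+07 · (1 + 0.1076) = 5.897e+07 · 1.1076 ≈ 6.532e+07 m = 65.32 Mm.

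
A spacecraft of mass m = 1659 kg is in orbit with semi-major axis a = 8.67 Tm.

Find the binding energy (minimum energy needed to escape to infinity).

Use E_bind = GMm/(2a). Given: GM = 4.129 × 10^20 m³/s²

Convert to SI: a = 8.67 Tm = 8.67e+12 m.
Total orbital energy is E = −GMm/(2a); binding energy is E_bind = −E = GMm/(2a).
E_bind = 4.129e+20 · 1659 / (2 · 8.67e+12) J ≈ 3.95e+10 J = 39.5 GJ.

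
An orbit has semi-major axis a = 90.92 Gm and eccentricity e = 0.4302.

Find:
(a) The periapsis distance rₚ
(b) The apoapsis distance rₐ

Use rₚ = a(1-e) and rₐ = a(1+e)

Convert to SI: a = 90.92 Gm = 9.092e+10 m.
(a) rₚ = a(1 − e) = 9.092e+10 · (1 − 0.4302) = 9.092e+10 · 0.5698 ≈ 5.181e+10 m = 51.81 Gm.
(b) rₐ = a(1 + e) = 9.092e+10 · (1 + 0.4302) = 9.092e+10 · 1.4302 ≈ 1.3e+11 m = 130 Gm.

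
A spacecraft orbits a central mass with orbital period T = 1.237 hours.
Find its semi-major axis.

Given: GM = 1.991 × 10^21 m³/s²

Convert to SI: T = 1.237 hours = 4453.2 s.
Invert Kepler's third law: a = (GM · T² / (4π²))^(1/3).
Substituting T = 4453.2 s and GM = 1.991e+21 m³/s²:
a = (1.991e+21 · (4453.2)² / (4π²))^(1/3) m
a ≈ 1e+09 m = 1 Gm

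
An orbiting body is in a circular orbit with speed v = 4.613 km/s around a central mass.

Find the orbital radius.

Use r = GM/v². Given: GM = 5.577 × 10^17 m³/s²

Convert to SI: v = 4.613 km/s = 4613 m/s.
For a circular orbit, v² = GM / r, so r = GM / v².
r = 5.577e+17 / (4613)² m ≈ 2.621e+10 m = 26.21 Gm.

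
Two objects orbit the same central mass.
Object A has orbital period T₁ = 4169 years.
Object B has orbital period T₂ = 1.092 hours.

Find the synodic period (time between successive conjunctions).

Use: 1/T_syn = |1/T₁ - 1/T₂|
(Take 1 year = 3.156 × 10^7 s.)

Convert to SI: T₁ = 4169 years = 1.31574e+11 s; T₂ = 1.092 hours = 3931.2 s.
T_syn = |T₁ · T₂ / (T₁ − T₂)|.
T_syn = |1.31574e+11 · 3931.2 / (1.31574e+11 − 3931.2)| s ≈ 3931 s = 1.092 hours.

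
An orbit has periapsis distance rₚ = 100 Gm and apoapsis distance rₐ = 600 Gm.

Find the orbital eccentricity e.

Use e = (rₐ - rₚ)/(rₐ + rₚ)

Convert to SI: rₚ = 100 Gm = 1e+11 m; rₐ = 600 Gm = 6e+11 m.
e = (rₐ − rₚ) / (rₐ + rₚ).
e = (6e+11 − 1e+11) / (6e+11 + 1e+11) = 5e+11 / 7e+11 ≈ 0.7143.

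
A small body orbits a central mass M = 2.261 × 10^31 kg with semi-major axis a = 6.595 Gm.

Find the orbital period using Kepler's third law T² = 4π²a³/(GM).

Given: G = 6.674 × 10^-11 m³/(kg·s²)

Convert to SI: a = 6.595 Gm = 6.595e+09 m.
GM = G · M = 6.674e-11 · 2.261e+31 = 1.50899e+21 m³/s².
Kepler's third law: T = 2π √(a³ / GM).
Substituting a = 6.595e+09 m and GM = 1.50899e+21 m³/s²:
T = 2π √((6.595e+09)³ / 1.50899e+21) s
T ≈ 8.663e+04 s = 1.003 days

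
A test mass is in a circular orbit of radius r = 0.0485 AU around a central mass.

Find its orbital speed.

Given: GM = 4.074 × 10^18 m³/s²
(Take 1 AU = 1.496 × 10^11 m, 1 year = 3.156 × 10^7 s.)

Convert to SI: r = 0.0485 AU = 7.2556e+09 m.
For a circular orbit, gravity supplies the centripetal force, so v = √(GM / r).
v = √(4.074e+18 / 7.2556e+09) m/s ≈ 2.37e+04 m/s = 4.999 AU/year.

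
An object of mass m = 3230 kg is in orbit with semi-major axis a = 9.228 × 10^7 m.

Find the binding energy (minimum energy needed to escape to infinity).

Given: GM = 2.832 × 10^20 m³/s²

Total orbital energy is E = −GMm/(2a); binding energy is E_bind = −E = GMm/(2a).
E_bind = 2.832e+20 · 3230 / (2 · 9.228e+07) J ≈ 4.956e+15 J = 4.956 PJ.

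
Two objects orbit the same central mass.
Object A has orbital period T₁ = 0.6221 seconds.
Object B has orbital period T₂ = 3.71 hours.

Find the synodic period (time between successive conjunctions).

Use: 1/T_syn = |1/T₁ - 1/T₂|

Convert to SI: T₂ = 3.71 hours = 13356 s.
T_syn = |T₁ · T₂ / (T₁ − T₂)|.
T_syn = |0.6221 · 13356 / (0.6221 − 13356)| s ≈ 0.6221 s = 0.6221 seconds.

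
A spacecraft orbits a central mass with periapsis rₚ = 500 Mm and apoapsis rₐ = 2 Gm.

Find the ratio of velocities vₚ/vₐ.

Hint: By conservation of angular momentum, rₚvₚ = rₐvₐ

Convert to SI: rₚ = 500 Mm = 5e+08 m; rₐ = 2 Gm = 2e+09 m.
Conservation of angular momentum gives rₚvₚ = rₐvₐ, so vₚ/vₐ = rₐ/rₚ.
vₚ/vₐ = 2e+09 / 5e+08 ≈ 4.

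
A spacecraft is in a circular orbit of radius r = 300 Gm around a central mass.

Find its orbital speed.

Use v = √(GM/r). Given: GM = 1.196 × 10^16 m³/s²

Convert to SI: r = 300 Gm = 3e+11 m.
For a circular orbit, gravity supplies the centripetal force, so v = √(GM / r).
v = √(1.196e+16 / 3e+11) m/s ≈ 199.7 m/s = 199.7 m/s.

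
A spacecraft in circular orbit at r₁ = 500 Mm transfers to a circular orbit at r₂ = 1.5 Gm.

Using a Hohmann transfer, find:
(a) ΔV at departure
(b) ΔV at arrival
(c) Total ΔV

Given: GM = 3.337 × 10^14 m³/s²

Convert to SI: r₁ = 500 Mm = 5e+08 m; r₂ = 1.5 Gm = 1.5e+09 m.
Transfer semi-major axis: a_t = (r₁ + r₂)/2 = (5e+08 + 1.5e+09)/2 = 1e+09 m.
Circular speeds: v₁ = √(GM/r₁) = 816.946 m/s, v₂ = √(GM/r₂) = 471.664 m/s.
Transfer speeds (vis-viva v² = GM(2/r − 1/a_t)): v₁ᵗ = 1000.55 m/s, v₂ᵗ = 333.517 m/s.
(a) ΔV₁ = |v₁ᵗ − v₁| ≈ 183.6 m/s = 183.6 m/s.
(b) ΔV₂ = |v₂ − v₂ᵗ| ≈ 138.1 m/s = 138.1 m/s.
(c) ΔV_total = ΔV₁ + ΔV₂ ≈ 321.8 m/s = 321.8 m/s.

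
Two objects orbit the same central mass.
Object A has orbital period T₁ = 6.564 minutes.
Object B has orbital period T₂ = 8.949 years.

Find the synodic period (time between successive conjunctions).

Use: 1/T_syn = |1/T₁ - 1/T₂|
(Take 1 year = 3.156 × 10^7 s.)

Convert to SI: T₁ = 6.564 minutes = 393.84 s; T₂ = 8.949 years = 2.8243e+08 s.
T_syn = |T₁ · T₂ / (T₁ − T₂)|.
T_syn = |393.84 · 2.8243e+08 / (393.84 − 2.8243e+08)| s ≈ 393.8 s = 6.564 minutes.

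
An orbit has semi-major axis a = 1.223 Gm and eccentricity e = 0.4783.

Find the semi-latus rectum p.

Convert to SI: a = 1.223 Gm = 1.223e+09 m.
p = a (1 − e²).
p = 1.223e+09 · (1 − (0.4783)²) = 1.223e+09 · 0.771229 ≈ 9.432e+08 m = 943.2 Mm.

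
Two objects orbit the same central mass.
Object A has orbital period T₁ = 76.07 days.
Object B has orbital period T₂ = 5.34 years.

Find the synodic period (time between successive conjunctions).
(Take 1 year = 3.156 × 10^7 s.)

Convert to SI: T₁ = 76.07 days = 6.57245e+06 s; T₂ = 5.34 years = 1.6853e+08 s.
T_syn = |T₁ · T₂ / (T₁ − T₂)|.
T_syn = |6.57245e+06 · 1.6853e+08 / (6.57245e+06 − 1.6853e+08)| s ≈ 6.839e+06 s = 79.16 days.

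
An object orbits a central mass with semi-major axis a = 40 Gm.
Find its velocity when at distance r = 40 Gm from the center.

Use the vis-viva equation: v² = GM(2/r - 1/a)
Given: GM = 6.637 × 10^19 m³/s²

Convert to SI: a = 40 Gm = 4e+10 m; r = 40 Gm = 4e+10 m.
Vis-viva: v = √(GM · (2/r − 1/a)).
2/r − 1/a = 2/4e+10 − 1/4e+10 = 2.5e-11 m⁻¹.
v = √(6.637e+19 · 2.5e-11) m/s ≈ 4.073e+04 m/s = 40.73 km/s.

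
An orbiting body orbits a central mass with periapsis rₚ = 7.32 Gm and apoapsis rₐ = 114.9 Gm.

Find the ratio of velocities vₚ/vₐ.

Convert to SI: rₚ = 7.32 Gm = 7.32e+09 m; rₐ = 114.9 Gm = 1.149e+11 m.
Conservation of angular momentum gives rₚvₚ = rₐvₐ, so vₚ/vₐ = rₐ/rₚ.
vₚ/vₐ = 1.149e+11 / 7.32e+09 ≈ 15.7.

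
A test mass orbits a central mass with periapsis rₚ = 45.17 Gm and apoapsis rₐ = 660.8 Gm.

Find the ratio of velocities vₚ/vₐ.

Convert to SI: rₚ = 45.17 Gm = 4.517e+10 m; rₐ = 660.8 Gm = 6.608e+11 m.
Conservation of angular momentum gives rₚvₚ = rₐvₐ, so vₚ/vₐ = rₐ/rₚ.
vₚ/vₐ = 6.608e+11 / 4.517e+10 ≈ 14.63.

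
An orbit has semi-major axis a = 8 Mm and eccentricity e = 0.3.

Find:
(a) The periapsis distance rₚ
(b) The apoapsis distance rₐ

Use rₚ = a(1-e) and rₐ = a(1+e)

Convert to SI: a = 8 Mm = 8e+06 m.
(a) rₚ = a(1 − e) = 8e+06 · (1 − 0.3) = 8e+06 · 0.7 ≈ 5.6e+06 m = 5.6 Mm.
(b) rₐ = a(1 + e) = 8e+06 · (1 + 0.3) = 8e+06 · 1.3 ≈ 1.04e+07 m = 10.4 Mm.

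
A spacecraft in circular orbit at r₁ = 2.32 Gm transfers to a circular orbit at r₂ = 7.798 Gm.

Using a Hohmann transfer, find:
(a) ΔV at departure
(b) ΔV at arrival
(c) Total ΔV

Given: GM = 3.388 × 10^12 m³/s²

Convert to SI: r₁ = 2.32 Gm = 2.32e+09 m; r₂ = 7.798 Gm = 7.798e+09 m.
Transfer semi-major axis: a_t = (r₁ + r₂)/2 = (2.32e+09 + 7.798e+09)/2 = 5.059e+09 m.
Circular speeds: v₁ = √(GM/r₁) = 38.2145 m/s, v₂ = √(GM/r₂) = 20.844 m/s.
Transfer speeds (vis-viva v² = GM(2/r − 1/a_t)): v₁ᵗ = 47.4446 m/s, v₂ᵗ = 14.1154 m/s.
(a) ΔV₁ = |v₁ᵗ − v₁| ≈ 9.23 m/s = 9.23 m/s.
(b) ΔV₂ = |v₂ − v₂ᵗ| ≈ 6.729 m/s = 6.729 m/s.
(c) ΔV_total = ΔV₁ + ΔV₂ ≈ 15.96 m/s = 15.96 m/s.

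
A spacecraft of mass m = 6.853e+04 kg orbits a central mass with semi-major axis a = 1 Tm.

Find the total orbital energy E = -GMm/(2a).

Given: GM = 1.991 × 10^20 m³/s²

Convert to SI: a = 1 Tm = 1e+12 m.
E = −GMm / (2a).
E = −1.991e+20 · 6.853e+04 / (2 · 1e+12) J ≈ -6.822e+12 J = -6.822 TJ.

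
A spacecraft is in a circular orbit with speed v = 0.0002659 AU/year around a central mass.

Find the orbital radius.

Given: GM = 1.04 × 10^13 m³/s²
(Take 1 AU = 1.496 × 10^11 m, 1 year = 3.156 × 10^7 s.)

Convert to SI: v = 0.0002659 AU/year = 1.26041 m/s.
For a circular orbit, v² = GM / r, so r = GM / v².
r = 1.04e+13 / (1.26041)² m ≈ 6.546e+12 m = 43.76 AU.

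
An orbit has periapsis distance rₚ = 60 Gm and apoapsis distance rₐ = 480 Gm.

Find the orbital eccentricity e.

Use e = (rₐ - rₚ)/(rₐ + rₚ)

Convert to SI: rₚ = 60 Gm = 6e+10 m; rₐ = 480 Gm = 4.8e+11 m.
e = (rₐ − rₚ) / (rₐ + rₚ).
e = (4.8e+11 − 6e+10) / (4.8e+11 + 6e+10) = 4.2e+11 / 5.4e+11 ≈ 0.7778.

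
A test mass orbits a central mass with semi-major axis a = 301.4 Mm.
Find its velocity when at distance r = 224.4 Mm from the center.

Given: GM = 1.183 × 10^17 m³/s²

Convert to SI: a = 301.4 Mm = 3.014e+08 m; r = 224.4 Mm = 2.244e+08 m.
Vis-viva: v = √(GM · (2/r − 1/a)).
2/r − 1/a = 2/2.244e+08 − 1/3.014e+08 = 5.59481e-09 m⁻¹.
v = √(1.183e+17 · 5.59481e-09) m/s ≈ 2.573e+04 m/s = 25.73 km/s.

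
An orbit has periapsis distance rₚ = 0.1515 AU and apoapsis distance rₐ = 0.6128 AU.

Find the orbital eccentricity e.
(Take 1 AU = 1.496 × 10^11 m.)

Convert to SI: rₚ = 0.1515 AU = 2.26644e+10 m; rₐ = 0.6128 AU = 9.16749e+10 m.
e = (rₐ − rₚ) / (rₐ + rₚ).
e = (9.16749e+10 − 2.26644e+10) / (9.16749e+10 + 2.26644e+10) = 6.90105e+10 / 1.14339e+11 ≈ 0.6036.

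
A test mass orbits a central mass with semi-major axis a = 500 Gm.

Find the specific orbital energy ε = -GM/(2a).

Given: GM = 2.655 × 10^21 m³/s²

Convert to SI: a = 500 Gm = 5e+11 m.
ε = −GM / (2a).
ε = −2.655e+21 / (2 · 5e+11) J/kg ≈ -2.655e+09 J/kg = -2.655 GJ/kg.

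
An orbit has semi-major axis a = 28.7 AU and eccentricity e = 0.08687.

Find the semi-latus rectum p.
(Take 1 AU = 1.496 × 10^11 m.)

Convert to SI: a = 28.7 AU = 4.29352e+12 m.
p = a (1 − e²).
p = 4.29352e+12 · (1 − (0.08687)²) = 4.29352e+12 · 0.992454 ≈ 4.261e+12 m = 28.48 AU.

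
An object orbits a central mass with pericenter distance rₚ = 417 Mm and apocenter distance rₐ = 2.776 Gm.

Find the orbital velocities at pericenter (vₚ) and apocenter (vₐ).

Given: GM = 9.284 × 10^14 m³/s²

Convert to SI: rₚ = 417 Mm = 4.17e+08 m; rₐ = 2.776 Gm = 2.776e+09 m.
Use the vis-viva equation v² = GM(2/r − 1/a) with a = (rₚ + rₐ)/2 = (4.17e+08 + 2.776e+09)/2 = 1.5965e+09 m.
vₚ = √(GM · (2/rₚ − 1/a)) = √(9.284e+14 · (2/4.17e+08 − 1/1.5965e+09)) m/s ≈ 1968 m/s = 1.968 km/s.
vₐ = √(GM · (2/rₐ − 1/a)) = √(9.284e+14 · (2/2.776e+09 − 1/1.5965e+09)) m/s ≈ 295.6 m/s = 295.6 m/s.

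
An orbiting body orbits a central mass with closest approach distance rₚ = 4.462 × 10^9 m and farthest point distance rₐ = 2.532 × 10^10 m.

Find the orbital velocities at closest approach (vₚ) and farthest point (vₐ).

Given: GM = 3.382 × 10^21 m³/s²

Use the vis-viva equation v² = GM(2/r − 1/a) with a = (rₚ + rₐ)/2 = (4.462e+09 + 2.532e+10)/2 = 1.4891e+10 m.
vₚ = √(GM · (2/rₚ − 1/a)) = √(3.382e+21 · (2/4.462e+09 − 1/1.4891e+10)) m/s ≈ 1.135e+06 m/s = 1135 km/s.
vₐ = √(GM · (2/rₐ − 1/a)) = √(3.382e+21 · (2/2.532e+10 − 1/1.4891e+10)) m/s ≈ 2.001e+05 m/s = 200.1 km/s.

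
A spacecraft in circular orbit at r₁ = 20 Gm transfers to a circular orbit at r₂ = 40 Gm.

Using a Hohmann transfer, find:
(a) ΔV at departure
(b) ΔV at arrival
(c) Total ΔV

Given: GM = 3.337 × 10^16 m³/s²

Convert to SI: r₁ = 20 Gm = 2e+10 m; r₂ = 40 Gm = 4e+10 m.
Transfer semi-major axis: a_t = (r₁ + r₂)/2 = (2e+10 + 4e+10)/2 = 3e+10 m.
Circular speeds: v₁ = √(GM/r₁) = 1291.7 m/s, v₂ = √(GM/r₂) = 913.373 m/s.
Transfer speeds (vis-viva v² = GM(2/r − 1/a_t)): v₁ᵗ = 1491.53 m/s, v₂ᵗ = 745.766 m/s.
(a) ΔV₁ = |v₁ᵗ − v₁| ≈ 199.8 m/s = 199.8 m/s.
(b) ΔV₂ = |v₂ − v₂ᵗ| ≈ 167.6 m/s = 167.6 m/s.
(c) ΔV_total = ΔV₁ + ΔV₂ ≈ 367.4 m/s = 367.4 m/s.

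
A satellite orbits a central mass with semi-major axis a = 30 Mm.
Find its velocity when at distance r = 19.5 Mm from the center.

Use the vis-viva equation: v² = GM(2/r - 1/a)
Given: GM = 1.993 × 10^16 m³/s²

Convert to SI: a = 30 Mm = 3e+07 m; r = 19.5 Mm = 1.95e+07 m.
Vis-viva: v = √(GM · (2/r − 1/a)).
2/r − 1/a = 2/1.95e+07 − 1/3e+07 = 6.92308e-08 m⁻¹.
v = √(1.993e+16 · 6.92308e-08) m/s ≈ 3.715e+04 m/s = 37.15 km/s.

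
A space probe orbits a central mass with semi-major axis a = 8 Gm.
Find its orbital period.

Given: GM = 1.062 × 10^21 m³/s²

Convert to SI: a = 8 Gm = 8e+09 m.
Kepler's third law: T = 2π √(a³ / GM).
Substituting a = 8e+09 m and GM = 1.062e+21 m³/s²:
T = 2π √((8e+09)³ / 1.062e+21) s
T ≈ 1.38e+05 s = 1.597 days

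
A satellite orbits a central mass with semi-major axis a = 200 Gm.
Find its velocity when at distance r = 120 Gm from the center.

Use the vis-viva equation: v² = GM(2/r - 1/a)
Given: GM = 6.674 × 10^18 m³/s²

Convert to SI: a = 200 Gm = 2e+11 m; r = 120 Gm = 1.2e+11 m.
Vis-viva: v = √(GM · (2/r − 1/a)).
2/r − 1/a = 2/1.2e+11 − 1/2e+11 = 1.16667e-11 m⁻¹.
v = √(6.674e+18 · 1.16667e-11) m/s ≈ 8824 m/s = 8.824 km/s.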